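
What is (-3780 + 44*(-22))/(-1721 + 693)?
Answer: 1187/257 ≈ 4.6187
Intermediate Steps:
(-3780 + 44*(-22))/(-1721 + 693) = (-3780 - 968)/(-1028) = -4748*(-1/1028) = 1187/257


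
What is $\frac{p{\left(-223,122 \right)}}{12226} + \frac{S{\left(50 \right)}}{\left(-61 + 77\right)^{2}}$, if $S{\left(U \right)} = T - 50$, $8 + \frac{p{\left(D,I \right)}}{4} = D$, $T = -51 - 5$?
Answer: $- \frac{383125}{782464} \approx -0.48964$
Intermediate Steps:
$T = -56$ ($T = -51 - 5 = -56$)
$p{\left(D,I \right)} = -32 + 4 D$
$S{\left(U \right)} = -106$ ($S{\left(U \right)} = -56 - 50 = -106$)
$\frac{p{\left(-223,122 \right)}}{12226} + \frac{S{\left(50 \right)}}{\left(-61 + 77\right)^{2}} = \frac{-32 + 4 \left(-223\right)}{12226} - \frac{106}{\left(-61 + 77\right)^{2}} = \left(-32 - 892\right) \frac{1}{12226} - \frac{106}{16^{2}} = \left(-924\right) \frac{1}{12226} - \frac{106}{256} = - \frac{462}{6113} - \frac{53}{128} = - \frac{383125}{782464}$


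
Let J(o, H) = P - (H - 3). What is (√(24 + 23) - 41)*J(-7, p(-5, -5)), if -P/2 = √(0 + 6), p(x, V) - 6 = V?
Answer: -2*(1 - √6)*(41 - √47) ≈ 98.984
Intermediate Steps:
p(x, V) = 6 + V
P = -2*√6 (P = -2*√(0 + 6) = -2*√6 ≈ -4.8990)
J(o, H) = 3 - H - 2*√6 (J(o, H) = -2*√6 - (H - 3) = -2*√6 - (-3 + H) = -2*√6 + (3 - H) = 3 - H - 2*√6)
(√(24 + 23) - 41)*J(-7, p(-5, -5)) = (√(24 + 23) - 41)*(3 - (6 - 5) - 2*√6) = (√47 - 41)*(3 - 1*1 - 2*√6) = (-41 + √47)*(3 - 1 - 2*√6) = (-41 + √47)*(2 - 2*√6)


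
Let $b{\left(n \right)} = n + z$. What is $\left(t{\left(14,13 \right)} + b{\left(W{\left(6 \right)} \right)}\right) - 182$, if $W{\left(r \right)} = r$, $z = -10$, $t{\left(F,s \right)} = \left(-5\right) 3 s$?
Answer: $-381$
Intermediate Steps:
$t{\left(F,s \right)} = - 15 s$
$b{\left(n \right)} = -10 + n$ ($b{\left(n \right)} = n - 10 = -10 + n$)
$\left(t{\left(14,13 \right)} + b{\left(W{\left(6 \right)} \right)}\right) - 182 = \left(\left(-15\right) 13 + \left(-10 + 6\right)\right) - 182 = \left(-195 - 4\right) - 182 = -199 - 182 = -381$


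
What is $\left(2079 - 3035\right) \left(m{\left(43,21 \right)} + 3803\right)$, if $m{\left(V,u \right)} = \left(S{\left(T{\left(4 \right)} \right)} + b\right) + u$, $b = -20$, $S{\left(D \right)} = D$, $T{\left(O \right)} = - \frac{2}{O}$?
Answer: $-3636146$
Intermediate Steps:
$T{\left(O \right)} = - \frac{2}{O}$
$m{\left(V,u \right)} = - \frac{41}{2} + u$ ($m{\left(V,u \right)} = \left(- \frac{2}{4} - 20\right) + u = \left(\left(-2\right) \frac{1}{4} - 20\right) + u = \left(- \frac{1}{2} - 20\right) + u = - \frac{41}{2} + u$)
$\left(2079 - 3035\right) \left(m{\left(43,21 \right)} + 3803\right) = \left(2079 - 3035\right) \left(\left(- \frac{41}{2} + 21\right) + 3803\right) = - 956 \left(\frac{1}{2} + 3803\right) = \left(-956\right) \frac{7607}{2} = -3636146$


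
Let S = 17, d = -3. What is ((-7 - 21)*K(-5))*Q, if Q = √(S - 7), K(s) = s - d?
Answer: 56*√10 ≈ 177.09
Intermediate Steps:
K(s) = 3 + s (K(s) = s - 1*(-3) = s + 3 = 3 + s)
Q = √10 (Q = √(17 - 7) = √10 ≈ 3.1623)
((-7 - 21)*K(-5))*Q = ((-7 - 21)*(3 - 5))*√10 = (-28*(-2))*√10 = 56*√10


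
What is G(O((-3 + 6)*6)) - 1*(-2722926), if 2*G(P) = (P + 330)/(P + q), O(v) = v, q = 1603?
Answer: 4413863220/1621 ≈ 2.7229e+6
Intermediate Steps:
G(P) = (330 + P)/(2*(1603 + P)) (G(P) = ((P + 330)/(P + 1603))/2 = ((330 + P)/(1603 + P))/2 = (330 + P)/(2*(1603 + P)))
G(O((-3 + 6)*6)) - 1*(-2722926) = (330 + (-3 + 6)*6)/(2*(1603 + (-3 + 6)*6)) - 1*(-2722926) = (330 + 3*6)/(2*(1603 + 3*6)) + 2722926 = (330 + 18)/(2*(1603 + 18)) + 2722926 = (½)*348/1621 + 2722926 = (½)*(1/1621)*348 + 2722926 = 174/1621 + 2722926 = 4413863220/1621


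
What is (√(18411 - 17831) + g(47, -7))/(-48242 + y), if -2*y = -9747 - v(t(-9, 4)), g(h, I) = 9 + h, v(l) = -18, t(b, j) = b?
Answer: -112/86755 - 4*√145/86755 ≈ -0.0018462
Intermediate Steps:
y = 9729/2 (y = -(-9747 - 1*(-18))/2 = -(-9747 + 18)/2 = -½*(-9729) = 9729/2 ≈ 4864.5)
(√(18411 - 17831) + g(47, -7))/(-48242 + y) = (√(18411 - 17831) + (9 + 47))/(-48242 + 9729/2) = (√580 + 56)/(-86755/2) = (2*√145 + 56)*(-2/86755) = (56 + 2*√145)*(-2/86755) = -112/86755 - 4*√145/86755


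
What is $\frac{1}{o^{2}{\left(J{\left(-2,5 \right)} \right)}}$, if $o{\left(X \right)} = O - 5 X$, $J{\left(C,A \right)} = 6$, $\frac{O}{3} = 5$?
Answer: $\frac{1}{225} \approx 0.0044444$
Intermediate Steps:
$O = 15$ ($O = 3 \cdot 5 = 15$)
$o{\left(X \right)} = 15 - 5 X$
$\frac{1}{o^{2}{\left(J{\left(-2,5 \right)} \right)}} = \frac{1}{\left(15 - 30\right)^{2}} = \frac{1}{\left(-15\right)^{2}} = \frac{1}{225}$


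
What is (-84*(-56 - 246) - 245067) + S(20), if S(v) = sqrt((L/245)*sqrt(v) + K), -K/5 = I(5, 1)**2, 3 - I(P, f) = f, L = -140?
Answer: -219699 + 2*I*sqrt(245 + 14*sqrt(5))/7 ≈ -2.197e+5 + 4.7493*I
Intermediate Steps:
I(P, f) = 3 - f
K = -20 (K = -5*(3 - 1*1)**2 = -5*(3 - 1)**2 = -5*2**2 = -5*4 = -20)
S(v) = sqrt(-20 - 4*sqrt(v)/7) (S(v) = sqrt((-140/245)*sqrt(v) - 20) = sqrt((-140*1/245)*sqrt(v) - 20) = sqrt(-4*sqrt(v)/7 - 20) = sqrt(-20 - 4*sqrt(v)/7))
(-84*(-56 - 246) - 245067) + S(20) = (-84*(-56 - 246) - 245067) + 2*sqrt(-245 - 14*sqrt(5))/7 = (-84*(-302) - 245067) + 2*sqrt(-245 - 14*sqrt(5))/7 = (25368 - 245067) + 2*sqrt(-245 - 14*sqrt(5))/7 = -219699 + 2*sqrt(-245 - 14*sqrt(5))/7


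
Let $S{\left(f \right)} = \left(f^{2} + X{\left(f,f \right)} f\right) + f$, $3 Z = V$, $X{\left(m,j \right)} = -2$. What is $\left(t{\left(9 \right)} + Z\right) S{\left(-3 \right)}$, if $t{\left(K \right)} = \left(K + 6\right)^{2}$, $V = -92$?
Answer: $2332$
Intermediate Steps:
$Z = - \frac{92}{3}$ ($Z = \frac{1}{3} \left(-92\right) = - \frac{92}{3} \approx -30.667$)
$t{\left(K \right)} = \left(6 + K\right)^{2}$
$S{\left(f \right)} = f^{2} - f$ ($S{\left(f \right)} = \left(f^{2} - 2 f\right) + f = f^{2} - f$)
$\left(t{\left(9 \right)} + Z\right) S{\left(-3 \right)} = \left(\left(6 + 9\right)^{2} - \frac{92}{3}\right) \left(- 3 \left(-1 - 3\right)\right) = \left(15^{2} - \frac{92}{3}\right) \left(\left(-3\right) \left(-4\right)\right) = \left(225 - \frac{92}{3}\right) 12 = \frac{583}{3} \cdot 12 = 2332$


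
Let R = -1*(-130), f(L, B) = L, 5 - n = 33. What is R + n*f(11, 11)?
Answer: -178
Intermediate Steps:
n = -28 (n = 5 - 1*33 = 5 - 33 = -28)
R = 130
R + n*f(11, 11) = 130 - 28*11 = 130 - 308 = -178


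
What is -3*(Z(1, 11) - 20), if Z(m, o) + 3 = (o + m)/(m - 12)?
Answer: 795/11 ≈ 72.273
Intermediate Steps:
Z(m, o) = -3 + (m + o)/(-12 + m) (Z(m, o) = -3 + (o + m)/(m - 12) = -3 + (m + o)/(-12 + m))
-3*(Z(1, 11) - 20) = -3*((36 + 11 - 2*1)/(-12 + 1) - 20) = -3*((36 + 11 - 2)/(-11) - 20) = -3*(-1/11*45 - 20) = -3*(-45/11 - 20) = -3*(-265/11) = 795/11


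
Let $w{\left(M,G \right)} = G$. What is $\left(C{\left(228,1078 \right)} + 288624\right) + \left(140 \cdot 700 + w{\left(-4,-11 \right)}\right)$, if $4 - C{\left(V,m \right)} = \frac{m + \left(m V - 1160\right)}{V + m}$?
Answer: $\frac{252338050}{653} \approx 3.8643 \cdot 10^{5}$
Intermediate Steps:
$C{\left(V,m \right)} = 4 - \frac{-1160 + m + V m}{V + m}$ ($C{\left(V,m \right)} = 4 - \frac{m + \left(m V - 1160\right)}{V + m} = 4 - \frac{m + \left(V m - 1160\right)}{V + m} = 4 - \frac{m + \left(-1160 + V m\right)}{V + m} = 4 - \frac{-1160 + m + V m}{V + m}$)
$\left(C{\left(228,1078 \right)} + 288624\right) + \left(140 \cdot 700 + w{\left(-4,-11 \right)}\right) = \left(\frac{1160 + 3 \cdot 1078 + 4 \cdot 228 - 228 \cdot 1078}{228 + 1078} + 288624\right) + \left(140 \cdot 700 - 11\right) = \left(\frac{1160 + 3234 + 912 - 245784}{1306} + 288624\right) + \left(98000 - 11\right) = \left(\frac{1}{1306} \left(-240478\right) + 288624\right) + 97989 = \left(- \frac{120239}{653} + 288624\right) + 97989 = \frac{188351233}{653} + 97989 = \frac{252338050}{653}$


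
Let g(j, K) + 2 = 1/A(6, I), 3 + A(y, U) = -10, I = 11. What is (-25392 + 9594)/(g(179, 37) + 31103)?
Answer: -102687/202156 ≈ -0.50796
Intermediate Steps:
A(y, U) = -13 (A(y, U) = -3 - 10 = -13)
g(j, K) = -27/13 (g(j, K) = -2 + 1/(-13) = -2 - 1/13 = -27/13)
(-25392 + 9594)/(g(179, 37) + 31103) = (-25392 + 9594)/(-27/13 + 31103) = -15798/404312/13 = -15798*13/404312 = -102687/202156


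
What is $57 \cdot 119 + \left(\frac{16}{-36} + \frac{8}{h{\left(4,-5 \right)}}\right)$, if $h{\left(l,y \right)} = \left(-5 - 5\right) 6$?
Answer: $\frac{305209}{45} \approx 6782.4$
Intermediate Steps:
$h{\left(l,y \right)} = -60$ ($h{\left(l,y \right)} = \left(-10\right) 6 = -60$)
$57 \cdot 119 + \left(\frac{16}{-36} + \frac{8}{h{\left(4,-5 \right)}}\right) = 57 \cdot 119 + \left(\frac{16}{-36} + \frac{8}{-60}\right) = 6783 + \left(16 \left(- \frac{1}{36}\right) + 8 \left(- \frac{1}{60}\right)\right) = 6783 - \frac{26}{45} = \frac{305209}{45}$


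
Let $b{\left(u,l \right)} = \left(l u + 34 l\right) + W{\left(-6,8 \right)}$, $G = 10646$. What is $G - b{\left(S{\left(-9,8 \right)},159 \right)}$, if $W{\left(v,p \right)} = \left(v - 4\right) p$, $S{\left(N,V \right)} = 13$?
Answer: $3253$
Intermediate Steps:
$W{\left(v,p \right)} = p \left(-4 + v\right)$ ($W{\left(v,p \right)} = \left(-4 + v\right) p = p \left(-4 + v\right)$)
$b{\left(u,l \right)} = -80 + 34 l + l u$ ($b{\left(u,l \right)} = \left(l u + 34 l\right) + 8 \left(-4 - 6\right) = \left(34 l + l u\right) + 8 \left(-10\right) = \left(34 l + l u\right) - 80 = -80 + 34 l + l u$)
$G - b{\left(S{\left(-9,8 \right)},159 \right)} = 10646 - \left(-80 + 34 \cdot 159 + 159 \cdot 13\right) = 10646 - \left(-80 + 5406 + 2067\right) = 10646 - 7393 = 3253$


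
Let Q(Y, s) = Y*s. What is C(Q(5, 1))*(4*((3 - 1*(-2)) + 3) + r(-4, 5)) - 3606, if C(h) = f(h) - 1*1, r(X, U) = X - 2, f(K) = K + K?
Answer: -3372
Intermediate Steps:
f(K) = 2*K
r(X, U) = -2 + X
C(h) = -1 + 2*h (C(h) = 2*h - 1*1 = 2*h - 1 = -1 + 2*h)
C(Q(5, 1))*(4*((3 - 1*(-2)) + 3) + r(-4, 5)) - 3606 = (-1 + 2*(5*1))*(4*((3 - 1*(-2)) + 3) + (-2 - 4)) - 3606 = (-1 + 2*5)*(4*((3 + 2) + 3) - 6) - 3606 = (-1 + 10)*(4*(5 + 3) - 6) - 3606 = 9*(4*8 - 6) - 3606 = 9*(32 - 6) - 3606 = 9*26 - 3606 = 234 - 3606 = -3372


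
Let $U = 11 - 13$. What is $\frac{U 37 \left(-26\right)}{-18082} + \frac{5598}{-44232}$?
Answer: $- \frac{15527117}{66650252} \approx -0.23296$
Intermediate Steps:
$U = -2$
$\frac{U 37 \left(-26\right)}{-18082} + \frac{5598}{-44232} = \frac{\left(-2\right) 37 \left(-26\right)}{-18082} + \frac{5598}{-44232} = \left(-74\right) \left(-26\right) \left(- \frac{1}{18082}\right) + 5598 \left(- \frac{1}{44232}\right) = 1924 \left(- \frac{1}{18082}\right) - \frac{933}{7372} = - \frac{962}{9041} - \frac{933}{7372} = - \frac{15527117}{66650252}$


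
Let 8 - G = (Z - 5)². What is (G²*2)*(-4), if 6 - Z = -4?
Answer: -2312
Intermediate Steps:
Z = 10 (Z = 6 - 1*(-4) = 6 + 4 = 10)
G = -17 (G = 8 - (10 - 5)² = 8 - 1*5² = 8 - 1*25 = 8 - 25 = -17)
(G²*2)*(-4) = ((-17)²*2)*(-4) = (289*2)*(-4) = 578*(-4) = -2312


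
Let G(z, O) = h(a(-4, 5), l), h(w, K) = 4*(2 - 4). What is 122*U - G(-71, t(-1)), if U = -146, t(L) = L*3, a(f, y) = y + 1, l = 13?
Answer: -17804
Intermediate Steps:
a(f, y) = 1 + y
t(L) = 3*L
h(w, K) = -8 (h(w, K) = 4*(-2) = -8)
G(z, O) = -8
122*U - G(-71, t(-1)) = 122*(-146) - 1*(-8) = -17812 + 8 = -17804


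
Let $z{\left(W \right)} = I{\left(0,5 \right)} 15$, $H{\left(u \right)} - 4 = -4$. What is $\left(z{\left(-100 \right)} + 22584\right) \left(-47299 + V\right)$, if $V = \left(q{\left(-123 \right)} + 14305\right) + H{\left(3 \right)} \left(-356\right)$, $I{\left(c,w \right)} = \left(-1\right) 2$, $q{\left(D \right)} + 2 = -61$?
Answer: $-745567578$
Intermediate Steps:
$H{\left(u \right)} = 0$ ($H{\left(u \right)} = 4 - 4 = 0$)
$q{\left(D \right)} = -63$ ($q{\left(D \right)} = -2 - 61 = -63$)
$I{\left(c,w \right)} = -2$
$z{\left(W \right)} = -30$ ($z{\left(W \right)} = \left(-2\right) 15 = -30$)
$V = 14242$ ($V = \left(-63 + 14305\right) + 0 \left(-356\right) = 14242 + 0 = 14242$)
$\left(z{\left(-100 \right)} + 22584\right) \left(-47299 + V\right) = \left(-30 + 22584\right) \left(-47299 + 14242\right) = 22554 \left(-33057\right) = -745567578$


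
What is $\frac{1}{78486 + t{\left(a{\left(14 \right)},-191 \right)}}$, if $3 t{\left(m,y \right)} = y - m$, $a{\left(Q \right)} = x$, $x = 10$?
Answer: $\frac{1}{78419} \approx 1.2752 \cdot 10^{-5}$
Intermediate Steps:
$a{\left(Q \right)} = 10$
$t{\left(m,y \right)} = - \frac{m}{3} + \frac{y}{3}$ ($t{\left(m,y \right)} = \frac{y - m}{3} = - \frac{m}{3} + \frac{y}{3}$)
$\frac{1}{78486 + t{\left(a{\left(14 \right)},-191 \right)}} = \frac{1}{78486 + \left(\left(- \frac{1}{3}\right) 10 + \frac{1}{3} \left(-191\right)\right)} = \frac{1}{78486 - 67} = \frac{1}{78419}$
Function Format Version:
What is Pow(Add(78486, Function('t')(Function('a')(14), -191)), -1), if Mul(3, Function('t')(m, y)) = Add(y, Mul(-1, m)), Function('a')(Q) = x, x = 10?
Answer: Rational(1, 78419) ≈ 1.2752e-5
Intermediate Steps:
Function('a')(Q) = 10
Function('t')(m, y) = Add(Mul(Rational(-1, 3), m), Mul(Rational(1, 3), y)) (Function('t')(m, y) = Mul(Rational(1, 3), Add(y, Mul(-1, m))) = Add(Mul(Rational(-1, 3), m), Mul(Rational(1, 3), y)))
Pow(Add(78486, Function('t')(Function('a')(14), -191)), -1) = Pow(Add(78486, Add(Mul(Rational(-1, 3), 10), Mul(Rational(1, 3), -191))), -1) = Pow(Add(78486, Add(Rational(-10, 3), Rational(-191, 3))), -1) = Pow(Add(78486, -67), -1) = Pow(78419, -1) = Rational(1, 78419)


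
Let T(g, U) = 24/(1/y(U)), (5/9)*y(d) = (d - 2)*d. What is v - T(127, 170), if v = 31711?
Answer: -1202081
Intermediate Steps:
y(d) = 9*d*(-2 + d)/5 (y(d) = 9*((d - 2)*d)/5 = 9*((-2 + d)*d)/5 = 9*(d*(-2 + d))/5 = 9*d*(-2 + d)/5)
T(g, U) = 216*U*(-2 + U)/5 (T(g, U) = 24/(1/(9*U*(-2 + U)/5)) = 24/((5/(9*U*(-2 + U)))) = 24*(9*U*(-2 + U)/5) = 216*U*(-2 + U)/5)
v - T(127, 170) = 31711 - 216*170*(-2 + 170)/5 = 31711 - 216*170*168/5 = 31711 - 1*1233792 = 31711 - 1233792 = -1202081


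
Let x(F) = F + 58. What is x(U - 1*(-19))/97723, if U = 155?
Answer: 232/97723 ≈ 0.0023741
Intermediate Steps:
x(F) = 58 + F
x(U - 1*(-19))/97723 = (58 + (155 - 1*(-19)))/97723 = (58 + (155 + 19))*(1/97723) = (58 + 174)*(1/97723) = 232*(1/97723) = 232/97723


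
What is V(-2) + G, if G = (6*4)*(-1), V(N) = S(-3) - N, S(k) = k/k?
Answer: -21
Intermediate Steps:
S(k) = 1
V(N) = 1 - N
G = -24 (G = 24*(-1) = -24)
V(-2) + G = (1 - 1*(-2)) - 24 = (1 + 2) - 24 = 3 - 24 = -21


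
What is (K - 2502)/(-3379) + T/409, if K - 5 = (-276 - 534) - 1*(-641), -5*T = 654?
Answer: 104584/222905 ≈ 0.46919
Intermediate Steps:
T = -654/5 (T = -⅕*654 = -654/5 ≈ -130.80)
K = -164 (K = 5 + ((-276 - 534) - 1*(-641)) = 5 + (-810 + 641) = 5 - 169 = -164)
(K - 2502)/(-3379) + T/409 = (-164 - 2502)/(-3379) - 654/5/409 = -2666*(-1/3379) - 654/5*1/409 = 86/109 - 654/2045 = 104584/222905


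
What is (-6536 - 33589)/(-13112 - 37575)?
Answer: 40125/50687 ≈ 0.79162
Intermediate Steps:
(-6536 - 33589)/(-13112 - 37575) = -40125/(-50687) = -40125*(-1/50687) = 40125/50687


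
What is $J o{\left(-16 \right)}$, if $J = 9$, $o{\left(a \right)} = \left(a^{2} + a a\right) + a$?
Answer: $4464$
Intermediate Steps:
$o{\left(a \right)} = a + 2 a^{2}$ ($o{\left(a \right)} = \left(a^{2} + a^{2}\right) + a = 2 a^{2} + a = a + 2 a^{2}$)
$J o{\left(-16 \right)} = 9 \left(- 16 \left(1 + 2 \left(-16\right)\right)\right) = 9 \left(- 16 \left(1 - 32\right)\right) = 9 \left(\left(-16\right) \left(-31\right)\right) = 9 \cdot 496 = 4464$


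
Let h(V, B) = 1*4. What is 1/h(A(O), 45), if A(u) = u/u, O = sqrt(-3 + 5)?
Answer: 1/4 ≈ 0.25000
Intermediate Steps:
O = sqrt(2) ≈ 1.4142
A(u) = 1
h(V, B) = 4
1/h(A(O), 45) = 1/4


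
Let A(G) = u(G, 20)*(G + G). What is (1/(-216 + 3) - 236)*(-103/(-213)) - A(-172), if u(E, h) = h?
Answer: 306961013/45369 ≈ 6765.9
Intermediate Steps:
A(G) = 40*G (A(G) = 20*(G + G) = 20*(2*G) = 40*G)
(1/(-216 + 3) - 236)*(-103/(-213)) - A(-172) = (1/(-216 + 3) - 236)*(-103/(-213)) - 40*(-172) = (1/(-213) - 236)*(-103*(-1/213)) - 1*(-6880) = (-1/213 - 236)*(103/213) + 6880 = -50269/213*103/213 + 6880 = -5177707/45369 + 6880 = 306961013/45369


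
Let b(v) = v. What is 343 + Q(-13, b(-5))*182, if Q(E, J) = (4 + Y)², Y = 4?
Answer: 11991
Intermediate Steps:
Q(E, J) = 64 (Q(E, J) = (4 + 4)² = 8² = 64)
343 + Q(-13, b(-5))*182 = 343 + 64*182 = 343 + 11648 = 11991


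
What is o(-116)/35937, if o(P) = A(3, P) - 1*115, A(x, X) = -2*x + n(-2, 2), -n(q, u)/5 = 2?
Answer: -131/35937 ≈ -0.0036453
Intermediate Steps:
n(q, u) = -10 (n(q, u) = -5*2 = -10)
A(x, X) = -10 - 2*x (A(x, X) = -2*x - 10 = -10 - 2*x)
o(P) = -131 (o(P) = (-10 - 2*3) - 1*115 = (-10 - 6) - 115 = -16 - 115 = -131)
o(-116)/35937 = -131/35937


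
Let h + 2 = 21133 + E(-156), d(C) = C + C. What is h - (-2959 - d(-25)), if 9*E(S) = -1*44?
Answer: 216316/9 ≈ 24035.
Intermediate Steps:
E(S) = -44/9 (E(S) = (-1*44)/9 = (⅑)*(-44) = -44/9)
d(C) = 2*C
h = 190135/9 (h = -2 + (21133 - 44/9) = -2 + 190153/9 = 190135/9 ≈ 21126.)
h - (-2959 - d(-25)) = 190135/9 - (-2959 - 2*(-25)) = 190135/9 - (-2959 - 1*(-50)) = 190135/9 - (-2959 + 50) = 190135/9 - 1*(-2909) = 190135/9 + 2909 = 216316/9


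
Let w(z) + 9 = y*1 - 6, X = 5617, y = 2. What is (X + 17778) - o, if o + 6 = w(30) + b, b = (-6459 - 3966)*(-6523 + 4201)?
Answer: -24183436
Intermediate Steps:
w(z) = -13 (w(z) = -9 + (2*1 - 6) = -9 + (2 - 6) = -9 - 4 = -13)
b = 24206850 (b = -10425*(-2322) = 24206850)
o = 24206831 (o = -6 + (-13 + 24206850) = -6 + 24206837 = 24206831)
(X + 17778) - o = (5617 + 17778) - 1*24206831 = 23395 - 24206831 = -24183436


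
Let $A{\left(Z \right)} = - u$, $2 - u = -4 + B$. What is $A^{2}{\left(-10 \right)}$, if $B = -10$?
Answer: $256$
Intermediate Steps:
$u = 16$ ($u = 2 - \left(-4 - 10\right) = 2 - -14 = 2 + 14 = 16$)
$A{\left(Z \right)} = -16$ ($A{\left(Z \right)} = \left(-1\right) 16 = -16$)
$A^{2}{\left(-10 \right)} = \left(-16\right)^{2} = 256$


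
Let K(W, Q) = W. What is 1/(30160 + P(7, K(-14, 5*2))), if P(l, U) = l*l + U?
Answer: 1/30195 ≈ 3.3118e-5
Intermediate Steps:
P(l, U) = U + l² (P(l, U) = l² + U = U + l²)
1/(30160 + P(7, K(-14, 5*2))) = 1/(30160 + (-14 + 7²)) = 1/(30160 + (-14 + 49)) = 1/(30160 + 35) = 1/30195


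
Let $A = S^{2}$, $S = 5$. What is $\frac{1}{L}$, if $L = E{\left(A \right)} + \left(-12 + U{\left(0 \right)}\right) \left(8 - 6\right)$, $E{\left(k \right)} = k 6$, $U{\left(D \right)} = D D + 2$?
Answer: $\frac{1}{130} \approx 0.0076923$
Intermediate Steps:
$U{\left(D \right)} = 2 + D^{2}$ ($U{\left(D \right)} = D^{2} + 2 = 2 + D^{2}$)
$A = 25$ ($A = 5^{2} = 25$)
$E{\left(k \right)} = 6 k$
$L = 130$ ($L = 6 \cdot 25 + \left(-12 + \left(2 + 0^{2}\right)\right) \left(8 - 6\right) = 150 + \left(-12 + \left(2 + 0\right)\right) \left(8 - 6\right) = 150 + \left(-12 + 2\right) 2 = 150 - 20 = 130$)
$\frac{1}{L} = \frac{1}{130}$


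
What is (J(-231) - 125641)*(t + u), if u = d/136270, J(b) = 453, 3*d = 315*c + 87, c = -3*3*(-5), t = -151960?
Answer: 1296170540812924/68135 ≈ 1.9024e+10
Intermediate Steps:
c = 45 (c = -9*(-5) = 45)
d = 4754 (d = (315*45 + 87)/3 = (14175 + 87)/3 = (⅓)*14262 = 4754)
u = 2377/68135 (u = 4754/136270 = 4754*(1/136270) = 2377/68135 ≈ 0.034887)
(J(-231) - 125641)*(t + u) = (453 - 125641)*(-151960 + 2377/68135) = -125188*(-10353792223/68135) = 1296170540812924/68135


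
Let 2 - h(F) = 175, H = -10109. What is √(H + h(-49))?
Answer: I*√10282 ≈ 101.4*I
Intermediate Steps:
h(F) = -173 (h(F) = 2 - 1*175 = 2 - 175 = -173)
√(H + h(-49)) = √(-10109 - 173) = √(-10282) = I*√10282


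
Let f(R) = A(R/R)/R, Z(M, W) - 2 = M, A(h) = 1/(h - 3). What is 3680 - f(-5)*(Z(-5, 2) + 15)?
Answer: 18394/5 ≈ 3678.8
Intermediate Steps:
A(h) = 1/(-3 + h)
Z(M, W) = 2 + M
f(R) = -1/(2*R) (f(R) = 1/((-3 + R/R)*R) = 1/((-3 + 1)*R) = 1/((-2)*R) = -1/(2*R))
3680 - f(-5)*(Z(-5, 2) + 15) = 3680 - (-1/2/(-5))*((2 - 5) + 15) = 3680 - (-1/2*(-1/5))*(-3 + 15) = 3680 - 12/10 = 3680 - 1*6/5 = 3680 - 6/5 = 18394/5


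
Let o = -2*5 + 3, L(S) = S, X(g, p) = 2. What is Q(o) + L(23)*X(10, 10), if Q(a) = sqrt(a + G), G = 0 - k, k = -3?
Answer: 46 + 2*I ≈ 46.0 + 2.0*I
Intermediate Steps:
G = 3 (G = 0 - 1*(-3) = 0 + 3 = 3)
o = -7 (o = -10 + 3 = -7)
Q(a) = sqrt(3 + a) (Q(a) = sqrt(a + 3) = sqrt(3 + a))
Q(o) + L(23)*X(10, 10) = sqrt(3 - 7) + 23*2 = sqrt(-4) + 46 = 2*I + 46 = 46 + 2*I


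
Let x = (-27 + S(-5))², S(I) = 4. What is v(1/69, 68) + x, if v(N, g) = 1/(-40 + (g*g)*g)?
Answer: 166313369/314392 ≈ 529.00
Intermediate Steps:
v(N, g) = 1/(-40 + g³) (v(N, g) = 1/(-40 + g²*g) = 1/(-40 + g³))
x = 529 (x = (-27 + 4)² = (-23)² = 529)
v(1/69, 68) + x = 1/(-40 + 68³) + 529 = 1/(-40 + 314432) + 529 = 1/314392 + 529 = 166313369/314392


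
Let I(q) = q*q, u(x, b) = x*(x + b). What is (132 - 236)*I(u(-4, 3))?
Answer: -1664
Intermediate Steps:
u(x, b) = x*(b + x)
I(q) = q²
(132 - 236)*I(u(-4, 3)) = (132 - 236)*(-4*(3 - 4))² = -104*(-4*(-1))² = -104*4² = -104*16 = -1664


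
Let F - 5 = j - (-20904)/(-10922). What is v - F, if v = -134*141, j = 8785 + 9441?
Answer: -202729173/5461 ≈ -37123.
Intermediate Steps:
j = 18226
v = -18894
F = 99549039/5461 (F = 5 + (18226 - (-20904)/(-10922)) = 5 + (18226 - (-20904)*(-1)/10922) = 5 + (18226 - 1*10452/5461) = 5 + (18226 - 10452/5461) = 5 + 99521734/5461 = 99549039/5461 ≈ 18229.)
v - F = -18894 - 1*99549039/5461 = -18894 - 99549039/5461 = -202729173/5461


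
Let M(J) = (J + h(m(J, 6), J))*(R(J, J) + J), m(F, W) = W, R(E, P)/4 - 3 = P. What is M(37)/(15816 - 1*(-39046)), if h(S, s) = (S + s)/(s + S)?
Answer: 3743/27431 ≈ 0.13645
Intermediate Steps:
R(E, P) = 12 + 4*P
h(S, s) = 1 (h(S, s) = (S + s)/(S + s) = 1)
M(J) = (1 + J)*(12 + 5*J) (M(J) = (J + 1)*((12 + 4*J) + J) = (1 + J)*(12 + 5*J))
M(37)/(15816 - 1*(-39046)) = (12 + 5*37² + 17*37)/(15816 - 1*(-39046)) = (12 + 5*1369 + 629)/(15816 + 39046) = (12 + 6845 + 629)/54862 = 7486*(1/54862) = 3743/27431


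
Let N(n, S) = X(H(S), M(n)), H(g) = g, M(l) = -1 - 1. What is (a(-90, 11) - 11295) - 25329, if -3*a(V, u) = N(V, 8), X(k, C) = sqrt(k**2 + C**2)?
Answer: -36624 - 2*sqrt(17)/3 ≈ -36627.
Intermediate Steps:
M(l) = -2
X(k, C) = sqrt(C**2 + k**2)
N(n, S) = sqrt(4 + S**2) (N(n, S) = sqrt((-2)**2 + S**2) = sqrt(4 + S**2))
a(V, u) = -2*sqrt(17)/3 (a(V, u) = -sqrt(4 + 8**2)/3 = -sqrt(4 + 64)/3 = -2*sqrt(17)/3)
(a(-90, 11) - 11295) - 25329 = (-2*sqrt(17)/3 - 11295) - 25329 = (-11295 - 2*sqrt(17)/3) - 25329 = -36624 - 2*sqrt(17)/3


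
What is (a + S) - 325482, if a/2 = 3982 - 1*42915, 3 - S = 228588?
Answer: -631933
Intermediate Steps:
S = -228585 (S = 3 - 1*228588 = 3 - 228588 = -228585)
a = -77866 (a = 2*(3982 - 1*42915) = 2*(3982 - 42915) = 2*(-38933) = -77866)
(a + S) - 325482 = (-77866 - 228585) - 325482 = -306451 - 325482 = -631933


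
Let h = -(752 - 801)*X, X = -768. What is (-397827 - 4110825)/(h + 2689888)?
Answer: -1127163/663064 ≈ -1.6999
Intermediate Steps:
h = -37632 (h = -(752 - 801)*(-768) = -(-49)*(-768) = -1*37632 = -37632)
(-397827 - 4110825)/(h + 2689888) = (-397827 - 4110825)/(-37632 + 2689888) = -4508652/2652256 = -4508652*1/2652256 = -1127163/663064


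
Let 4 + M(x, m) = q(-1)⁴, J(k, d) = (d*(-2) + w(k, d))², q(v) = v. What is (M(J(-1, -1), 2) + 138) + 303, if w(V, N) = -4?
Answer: 438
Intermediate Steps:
J(k, d) = (-4 - 2*d)² (J(k, d) = (d*(-2) - 4)² = (-2*d - 4)² = (-4 - 2*d)²)
M(x, m) = -3 (M(x, m) = -4 + (-1)⁴ = -4 + 1 = -3)
(M(J(-1, -1), 2) + 138) + 303 = (-3 + 138) + 303 = 135 + 303 = 438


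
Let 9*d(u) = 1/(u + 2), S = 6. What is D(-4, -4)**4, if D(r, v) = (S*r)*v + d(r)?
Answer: 8895479235841/104976 ≈ 8.4738e+7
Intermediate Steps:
d(u) = 1/(9*(2 + u)) (d(u) = 1/(9*(u + 2)) = 1/(9*(2 + u)))
D(r, v) = 1/(9*(2 + r)) + 6*r*v (D(r, v) = (6*r)*v + 1/(9*(2 + r)) = 6*r*v + 1/(9*(2 + r)) = 1/(9*(2 + r)) + 6*r*v)
D(-4, -4)**4 = ((1 + 54*(-4)*(-4)*(2 - 4))/(9*(2 - 4)))**4 = ((1/9)*(1 + 54*(-4)*(-4)*(-2))/(-2))**4 = ((1/9)*(-1/2)*(1 - 1728))**4 = ((1/9)*(-1/2)*(-1727))**4 = (1727/18)**4 = 8895479235841/104976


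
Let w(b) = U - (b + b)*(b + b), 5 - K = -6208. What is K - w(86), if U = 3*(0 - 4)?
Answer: 35809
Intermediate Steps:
K = 6213 (K = 5 - 1*(-6208) = 5 + 6208 = 6213)
U = -12 (U = 3*(-4) = -12)
w(b) = -12 - 4*b² (w(b) = -12 - (b + b)*(b + b) = -12 - 2*b*2*b = -12 - 4*b²)
K - w(86) = 6213 - (-12 - 4*86²) = 6213 - (-12 - 4*7396) = 6213 - (-12 - 29584) = 6213 - 1*(-29596) = 6213 + 29596 = 35809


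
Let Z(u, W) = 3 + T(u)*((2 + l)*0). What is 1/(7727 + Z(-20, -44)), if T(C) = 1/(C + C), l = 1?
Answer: 1/7730 ≈ 0.00012937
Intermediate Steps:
T(C) = 1/(2*C)
Z(u, W) = 3 (Z(u, W) = 3 + (1/(2*u))*((2 + 1)*0) = 3 + (1/(2*u))*(3*0) = 3 + (1/(2*u))*0 = 3 + 0 = 3)
1/(7727 + Z(-20, -44)) = 1/(7727 + 3) = 1/7730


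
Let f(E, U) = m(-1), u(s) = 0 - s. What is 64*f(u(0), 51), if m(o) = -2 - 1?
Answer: -192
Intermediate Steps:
m(o) = -3
u(s) = -s
f(E, U) = -3
64*f(u(0), 51) = 64*(-3) = -192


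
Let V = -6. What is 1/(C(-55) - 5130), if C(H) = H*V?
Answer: -1/4800 ≈ -0.00020833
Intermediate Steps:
C(H) = -6*H (C(H) = H*(-6) = -6*H)
1/(C(-55) - 5130) = 1/(-6*(-55) - 5130) = 1/(330 - 5130) = 1/(-4800) = -1/4800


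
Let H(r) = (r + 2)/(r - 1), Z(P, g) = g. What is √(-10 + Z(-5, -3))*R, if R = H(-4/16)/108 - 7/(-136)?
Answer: 707*I*√13/18360 ≈ 0.13884*I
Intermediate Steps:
H(r) = (2 + r)/(-1 + r)
R = 707/18360 (R = ((2 - 4/16)/(-1 - 4/16))/108 - 7/(-136) = ((2 - 4*1/16)/(-1 - 4*1/16))*(1/108) - 7*(-1/136) = ((2 - ¼)/(-1 - ¼))*(1/108) + 7/136 = ((7/4)/(-5/4))*(1/108) + 7/136 = -⅘*7/4*(1/108) + 7/136 = -7/5*1/108 + 7/136 = -7/540 + 7/136 = 707/18360 ≈ 0.038508)
√(-10 + Z(-5, -3))*R = √(-10 - 3)*(707/18360) = √(-13)*(707/18360) = (I*√13)*(707/18360) = 707*I*√13/18360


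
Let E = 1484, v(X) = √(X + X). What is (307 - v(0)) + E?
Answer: 1791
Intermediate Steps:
v(X) = √2*√X (v(X) = √(2*X) = √2*√X)
(307 - v(0)) + E = (307 - √2*√0) + 1484 = (307 - √2*0) + 1484 = (307 - 1*0) + 1484 = (307 + 0) + 1484 = 307 + 1484 = 1791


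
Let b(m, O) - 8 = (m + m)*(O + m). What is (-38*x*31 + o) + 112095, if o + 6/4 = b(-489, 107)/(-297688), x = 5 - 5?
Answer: 4171064528/37211 ≈ 1.1209e+5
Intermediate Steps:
b(m, O) = 8 + 2*m*(O + m) (b(m, O) = 8 + (m + m)*(O + m) = 8 + (2*m)*(O + m) = 8 + 2*m*(O + m))
x = 0
o = -102517/37211 (o = -3/2 + (8 + 2*(-489)² + 2*107*(-489))/(-297688) = -3/2 + (8 + 2*239121 - 104646)*(-1/297688) = -3/2 + (8 + 478242 - 104646)*(-1/297688) = -3/2 + 373604*(-1/297688) = -3/2 - 93401/74422 = -102517/37211 ≈ -2.7550)
(-38*x*31 + o) + 112095 = (-38*0*31 - 102517/37211) + 112095 = (0*31 - 102517/37211) + 112095 = (0 - 102517/37211) + 112095 = -102517/37211 + 112095 = 4171064528/37211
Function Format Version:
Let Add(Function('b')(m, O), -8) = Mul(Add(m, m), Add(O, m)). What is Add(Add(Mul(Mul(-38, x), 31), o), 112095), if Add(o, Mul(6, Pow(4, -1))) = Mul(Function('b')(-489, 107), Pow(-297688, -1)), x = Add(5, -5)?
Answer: Rational(4171064528, 37211) ≈ 1.1209e+5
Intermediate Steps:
Function('b')(m, O) = Add(8, Mul(2, m, Add(O, m))) (Function('b')(m, O) = Add(8, Mul(Add(m, m), Add(O, m))) = Add(8, Mul(Mul(2, m), Add(O, m))) = Add(8, Mul(2, m, Add(O, m))))
x = 0
o = Rational(-102517, 37211) (o = Add(Rational(-3, 2), Mul(Add(8, Mul(2, Pow(-489, 2)), Mul(2, 107, -489)), Pow(-297688, -1))) = Add(Rational(-3, 2), Mul(Add(8, Mul(2, 239121), -104646), Rational(-1, 297688))) = Add(Rational(-3, 2), Mul(Add(8, 478242, -104646), Rational(-1, 297688))) = Add(Rational(-3, 2), Mul(373604, Rational(-1, 297688))) = Add(Rational(-3, 2), Rational(-93401, 74422)) = Rational(-102517, 37211) ≈ -2.7550)
Add(Add(Mul(Mul(-38, x), 31), o), 112095) = Add(Add(Mul(Mul(-38, 0), 31), Rational(-102517, 37211)), 112095) = Add(Add(Mul(0, 31), Rational(-102517, 37211)), 112095) = Add(Add(0, Rational(-102517, 37211)), 112095) = Add(Rational(-102517, 37211), 112095) = Rational(4171064528, 37211)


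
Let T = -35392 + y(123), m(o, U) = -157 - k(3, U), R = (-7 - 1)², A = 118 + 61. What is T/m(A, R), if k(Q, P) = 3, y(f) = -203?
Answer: 7119/32 ≈ 222.47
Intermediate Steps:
A = 179
R = 64 (R = (-8)² = 64)
m(o, U) = -160 (m(o, U) = -157 - 1*3 = -157 - 3 = -160)
T = -35595 (T = -35392 - 203 = -35595)
T/m(A, R) = -35595/(-160) = -35595*(-1/160) = 7119/32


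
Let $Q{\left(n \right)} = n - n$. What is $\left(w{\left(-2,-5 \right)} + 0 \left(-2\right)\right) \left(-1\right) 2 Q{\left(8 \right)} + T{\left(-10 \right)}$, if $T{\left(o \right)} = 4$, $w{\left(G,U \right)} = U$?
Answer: $4$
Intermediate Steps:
$Q{\left(n \right)} = 0$
$\left(w{\left(-2,-5 \right)} + 0 \left(-2\right)\right) \left(-1\right) 2 Q{\left(8 \right)} + T{\left(-10 \right)} = \left(-5 + 0 \left(-2\right)\right) \left(-1\right) 2 \cdot 0 + 4 = \left(-5 + 0\right) \left(-1\right) 2 \cdot 0 + 4 = \left(-5\right) \left(-1\right) 2 \cdot 0 + 4 = 5 \cdot 2 \cdot 0 + 4 = 10 \cdot 0 + 4 = 0 + 4 = 4$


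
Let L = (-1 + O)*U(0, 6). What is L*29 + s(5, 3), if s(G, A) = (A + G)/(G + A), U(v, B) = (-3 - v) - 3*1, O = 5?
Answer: -695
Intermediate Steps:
U(v, B) = -6 - v (U(v, B) = (-3 - v) - 3 = -6 - v)
s(G, A) = 1 (s(G, A) = (A + G)/(A + G) = 1)
L = -24 (L = (-1 + 5)*(-6 - 1*0) = 4*(-6 + 0) = 4*(-6) = -24)
L*29 + s(5, 3) = -24*29 + 1 = -696 + 1 = -695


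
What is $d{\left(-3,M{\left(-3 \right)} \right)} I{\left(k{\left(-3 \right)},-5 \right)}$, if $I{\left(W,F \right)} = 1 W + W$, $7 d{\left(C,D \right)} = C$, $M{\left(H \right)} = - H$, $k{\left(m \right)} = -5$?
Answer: $\frac{30}{7} \approx 4.2857$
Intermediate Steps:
$d{\left(C,D \right)} = \frac{C}{7}$
$I{\left(W,F \right)} = 2 W$ ($I{\left(W,F \right)} = W + W = 2 W$)
$d{\left(-3,M{\left(-3 \right)} \right)} I{\left(k{\left(-3 \right)},-5 \right)} = \frac{1}{7} \left(-3\right) 2 \left(-5\right) = \left(- \frac{3}{7}\right) \left(-10\right) = \frac{30}{7}$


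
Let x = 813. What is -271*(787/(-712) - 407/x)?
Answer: 929615/2136 ≈ 435.21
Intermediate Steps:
-271*(787/(-712) - 407/x) = -271*(787/(-712) - 407/813) = -271*(787*(-1/712) - 407*1/813) = -271*(-787/712 - 407/813) = -271*(-929615/578856) = 929615/2136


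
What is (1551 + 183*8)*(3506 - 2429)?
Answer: 3247155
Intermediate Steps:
(1551 + 183*8)*(3506 - 2429) = (1551 + 1464)*1077 = 3015*1077 = 3247155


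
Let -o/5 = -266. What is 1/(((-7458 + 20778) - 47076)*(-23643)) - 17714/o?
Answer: -7068710656891/530731916820 ≈ -13.319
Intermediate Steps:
o = 1330 (o = -5*(-266) = 1330)
1/(((-7458 + 20778) - 47076)*(-23643)) - 17714/o = 1/(((-7458 + 20778) - 47076)*(-23643)) - 17714/1330 = -1/23643/(13320 - 47076) - 17714*1/1330 = -1/23643/(-33756) - 8857/665 = -1/33756*(-1/23643) - 8857/665 = 1/798093108 - 8857/665 = -7068710656891/530731916820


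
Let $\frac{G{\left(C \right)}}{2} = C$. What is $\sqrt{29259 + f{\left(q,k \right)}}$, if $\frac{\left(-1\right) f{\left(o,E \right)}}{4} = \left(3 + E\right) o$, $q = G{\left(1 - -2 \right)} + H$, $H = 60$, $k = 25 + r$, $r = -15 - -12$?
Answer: $\sqrt{22659} \approx 150.53$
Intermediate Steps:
$r = -3$ ($r = -15 + 12 = -3$)
$k = 22$ ($k = 25 - 3 = 22$)
$G{\left(C \right)} = 2 C$
$q = 66$ ($q = 2 \left(1 - -2\right) + 60 = 2 \left(1 + 2\right) + 60 = 2 \cdot 3 + 60 = 6 + 60 = 66$)
$f{\left(o,E \right)} = - 4 o \left(3 + E\right)$ ($f{\left(o,E \right)} = - 4 \left(3 + E\right) o = - 4 o \left(3 + E\right)$)
$\sqrt{29259 + f{\left(q,k \right)}} = \sqrt{29259 - 264 \left(3 + 22\right)} = \sqrt{29259 - 264 \cdot 25} = \sqrt{29259 - 6600} = \sqrt{22659}$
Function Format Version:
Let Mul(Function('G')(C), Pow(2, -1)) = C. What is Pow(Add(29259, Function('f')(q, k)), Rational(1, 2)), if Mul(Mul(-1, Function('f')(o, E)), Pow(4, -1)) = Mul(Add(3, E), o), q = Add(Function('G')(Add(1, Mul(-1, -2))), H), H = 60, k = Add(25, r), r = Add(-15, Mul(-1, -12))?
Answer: Pow(22659, Rational(1, 2)) ≈ 150.53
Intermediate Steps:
r = -3 (r = Add(-15, 12) = -3)
k = 22 (k = Add(25, -3) = 22)
Function('G')(C) = Mul(2, C)
q = 66 (q = Add(Mul(2, Add(1, Mul(-1, -2))), 60) = Add(Mul(2, Add(1, 2)), 60) = Add(Mul(2, 3), 60) = Add(6, 60) = 66)
Function('f')(o, E) = Mul(-4, o, Add(3, E)) (Function('f')(o, E) = Mul(-4, Mul(Add(3, E), o)) = Mul(-4, Mul(o, Add(3, E))) = Mul(-4, o, Add(3, E)))
Pow(Add(29259, Function('f')(q, k)), Rational(1, 2)) = Pow(Add(29259, Mul(-4, 66, Add(3, 22))), Rational(1, 2)) = Pow(Add(29259, Mul(-4, 66, 25)), Rational(1, 2)) = Pow(Add(29259, -6600), Rational(1, 2)) = Pow(22659, Rational(1, 2))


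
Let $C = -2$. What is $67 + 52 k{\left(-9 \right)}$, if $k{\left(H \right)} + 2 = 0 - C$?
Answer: $67$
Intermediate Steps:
$k{\left(H \right)} = 0$ ($k{\left(H \right)} = -2 + \left(0 - -2\right) = -2 + \left(0 + 2\right) = -2 + 2 = 0$)
$67 + 52 k{\left(-9 \right)} = 67 + 52 \cdot 0 = 67 + 0 = 67$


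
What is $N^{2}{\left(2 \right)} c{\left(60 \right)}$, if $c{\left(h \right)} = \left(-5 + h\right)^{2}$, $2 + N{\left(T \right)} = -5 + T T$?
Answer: $27225$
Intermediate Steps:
$N{\left(T \right)} = -7 + T^{2}$ ($N{\left(T \right)} = -2 + \left(-5 + T T\right) = -2 + \left(-5 + T^{2}\right) = -7 + T^{2}$)
$N^{2}{\left(2 \right)} c{\left(60 \right)} = \left(-7 + 2^{2}\right)^{2} \left(-5 + 60\right)^{2} = \left(-7 + 4\right)^{2} \cdot 55^{2} = \left(-3\right)^{2} \cdot 3025 = 9 \cdot 3025 = 27225$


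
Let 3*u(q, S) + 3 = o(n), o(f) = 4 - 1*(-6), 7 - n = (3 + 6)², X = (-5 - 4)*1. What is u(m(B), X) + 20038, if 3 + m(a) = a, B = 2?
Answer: 60121/3 ≈ 20040.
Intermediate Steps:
m(a) = -3 + a
X = -9 (X = -9*1 = -9)
n = -74 (n = 7 - (3 + 6)² = 7 - 1*9² = 7 - 1*81 = 7 - 81 = -74)
o(f) = 10 (o(f) = 4 + 6 = 10)
u(q, S) = 7/3 (u(q, S) = -1 + (⅓)*10 = -1 + 10/3 = 7/3)
u(m(B), X) + 20038 = 7/3 + 20038 = 60121/3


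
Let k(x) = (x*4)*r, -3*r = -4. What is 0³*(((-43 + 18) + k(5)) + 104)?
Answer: 0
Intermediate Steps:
r = 4/3 (r = -⅓*(-4) = 4/3 ≈ 1.3333)
k(x) = 16*x/3 (k(x) = (x*4)*(4/3) = (4*x)*(4/3) = 16*x/3)
0³*(((-43 + 18) + k(5)) + 104) = 0³*(((-43 + 18) + (16/3)*5) + 104) = 0*((-25 + 80/3) + 104) = 0*(5/3 + 104) = 0*(317/3) = 0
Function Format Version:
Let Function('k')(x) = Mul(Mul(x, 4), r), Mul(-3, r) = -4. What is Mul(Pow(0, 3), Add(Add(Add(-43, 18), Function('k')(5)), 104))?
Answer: 0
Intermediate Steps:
r = Rational(4, 3) (r = Mul(Rational(-1, 3), -4) = Rational(4, 3) ≈ 1.3333)
Function('k')(x) = Mul(Rational(16, 3), x) (Function('k')(x) = Mul(Mul(x, 4), Rational(4, 3)) = Mul(Mul(4, x), Rational(4, 3)) = Mul(Rational(16, 3), x))
Mul(Pow(0, 3), Add(Add(Add(-43, 18), Function('k')(5)), 104)) = Mul(Pow(0, 3), Add(Add(Add(-43, 18), Mul(Rational(16, 3), 5)), 104)) = Mul(0, Add(Add(-25, Rational(80, 3)), 104)) = Mul(0, Add(Rational(5, 3), 104)) = Mul(0, Rational(317, 3)) = 0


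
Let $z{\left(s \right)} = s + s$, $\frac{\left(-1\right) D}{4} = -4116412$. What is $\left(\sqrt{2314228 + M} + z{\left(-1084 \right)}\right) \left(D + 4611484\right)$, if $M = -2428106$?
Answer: $-45695222176 + 21077132 i \sqrt{113878} \approx -4.5695 \cdot 10^{10} + 7.1126 \cdot 10^{9} i$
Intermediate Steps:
$D = 16465648$ ($D = \left(-4\right) \left(-4116412\right) = 16465648$)
$z{\left(s \right)} = 2 s$
$\left(\sqrt{2314228 + M} + z{\left(-1084 \right)}\right) \left(D + 4611484\right) = \left(\sqrt{2314228 - 2428106} + 2 \left(-1084\right)\right) \left(16465648 + 4611484\right) = \left(\sqrt{-113878} - 2168\right) 21077132 = \left(i \sqrt{113878} - 2168\right) 21077132 = \left(-2168 + i \sqrt{113878}\right) 21077132 = -45695222176 + 21077132 i \sqrt{113878}$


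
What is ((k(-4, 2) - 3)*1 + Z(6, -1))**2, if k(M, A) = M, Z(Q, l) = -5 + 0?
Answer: 144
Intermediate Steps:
Z(Q, l) = -5
((k(-4, 2) - 3)*1 + Z(6, -1))**2 = ((-4 - 3)*1 - 5)**2 = (-7*1 - 5)**2 = (-7 - 5)**2 = (-12)**2 = 144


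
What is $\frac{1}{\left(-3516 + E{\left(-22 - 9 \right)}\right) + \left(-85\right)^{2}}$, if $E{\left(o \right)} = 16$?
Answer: $\frac{1}{3725} \approx 0.00026846$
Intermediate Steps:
$\frac{1}{\left(-3516 + E{\left(-22 - 9 \right)}\right) + \left(-85\right)^{2}} = \frac{1}{\left(-3516 + 16\right) + \left(-85\right)^{2}} = \frac{1}{-3500 + 7225} = \frac{1}{3725}$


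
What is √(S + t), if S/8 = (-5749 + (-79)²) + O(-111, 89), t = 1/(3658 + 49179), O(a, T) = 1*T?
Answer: √12976047401549/52837 ≈ 68.176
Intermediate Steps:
O(a, T) = T
t = 1/52837 ≈ 1.8926e-5
S = 4648 (S = 8*((-5749 + (-79)²) + 89) = 8*((-5749 + 6241) + 89) = 8*(492 + 89) = 8*581 = 4648)
√(S + t) = √(4648 + 1/52837) = √(245586377/52837) = √12976047401549/52837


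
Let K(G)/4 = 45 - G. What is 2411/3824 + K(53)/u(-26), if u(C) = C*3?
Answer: 155213/149136 ≈ 1.0407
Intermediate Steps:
K(G) = 180 - 4*G (K(G) = 4*(45 - G) = 180 - 4*G)
u(C) = 3*C
2411/3824 + K(53)/u(-26) = 2411/3824 + (180 - 4*53)/((3*(-26))) = 2411*(1/3824) + (180 - 212)/(-78) = 2411/3824 - 32*(-1/78) = 2411/3824 + 16/39 = 155213/149136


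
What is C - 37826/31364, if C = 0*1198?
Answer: -18913/15682 ≈ -1.2060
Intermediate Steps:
C = 0
C - 37826/31364 = 0 - 37826/31364 = 0 - 37826*1/31364 = 0 - 18913/15682 = -18913/15682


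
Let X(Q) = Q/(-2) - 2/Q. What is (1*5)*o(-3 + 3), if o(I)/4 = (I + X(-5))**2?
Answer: 841/5 ≈ 168.20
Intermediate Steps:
X(Q) = -2/Q - Q/2 (X(Q) = Q*(-1/2) - 2/Q = -Q/2 - 2/Q = -2/Q - Q/2)
o(I) = 4*(29/10 + I)**2 (o(I) = 4*(I + (-2/(-5) - 1/2*(-5)))**2 = 4*(I + (-2*(-1/5) + 5/2))**2 = 4*(I + (2/5 + 5/2))**2 = 4*(I + 29/10)**2 = 4*(29/10 + I)**2)
(1*5)*o(-3 + 3) = (1*5)*((29 + 10*(-3 + 3))**2/25) = 5*((29 + 10*0)**2/25) = 5*((29 + 0)**2/25) = 5*((1/25)*29**2) = 5*((1/25)*841) = 5*(841/25) = 841/5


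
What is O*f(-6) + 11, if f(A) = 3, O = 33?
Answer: 110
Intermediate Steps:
O*f(-6) + 11 = 33*3 + 11 = 99 + 11 = 110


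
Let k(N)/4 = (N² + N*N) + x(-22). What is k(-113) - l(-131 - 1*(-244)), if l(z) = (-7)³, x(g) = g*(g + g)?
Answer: 106367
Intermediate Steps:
x(g) = 2*g² (x(g) = g*(2*g) = 2*g²)
k(N) = 3872 + 8*N² (k(N) = 4*((N² + N*N) + 2*(-22)²) = 4*((N² + N²) + 2*484) = 4*(2*N² + 968) = 4*(968 + 2*N²) = 3872 + 8*N²)
l(z) = -343
k(-113) - l(-131 - 1*(-244)) = (3872 + 8*(-113)²) - 1*(-343) = (3872 + 8*12769) + 343 = (3872 + 102152) + 343 = 106024 + 343 = 106367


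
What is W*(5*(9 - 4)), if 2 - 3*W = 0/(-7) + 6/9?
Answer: 100/9 ≈ 11.111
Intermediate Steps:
W = 4/9 (W = ⅔ - (0/(-7) + 6/9)/3 = ⅔ - (0*(-⅐) + 6*(⅑))/3 = ⅔ - (0 + ⅔)/3 = ⅔ - ⅓*⅔ = ⅔ - 2/9 = 4/9 ≈ 0.44444)
W*(5*(9 - 4)) = 4*(5*(9 - 4))/9 = 4*(5*5)/9 = (4/9)*25 = 100/9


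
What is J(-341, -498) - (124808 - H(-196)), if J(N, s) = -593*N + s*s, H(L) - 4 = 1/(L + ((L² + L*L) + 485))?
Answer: 25096175974/77121 ≈ 3.2541e+5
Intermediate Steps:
H(L) = 4 + 1/(485 + L + 2*L²) (H(L) = 4 + 1/(L + ((L² + L*L) + 485)) = 4 + 1/(L + ((L² + L²) + 485)) = 4 + 1/(L + (2*L² + 485)) = 4 + 1/(L + (485 + 2*L²)) = 4 + 1/(485 + L + 2*L²))
J(N, s) = s² - 593*N (J(N, s) = -593*N + s² = s² - 593*N)
J(-341, -498) - (124808 - H(-196)) = ((-498)² - 593*(-341)) - (124808 - (1941 + 4*(-196) + 8*(-196)²)/(485 - 196 + 2*(-196)²)) = (248004 + 202213) - (124808 - (1941 - 784 + 8*38416)/(485 - 196 + 2*38416)) = 450217 - (124808 - (1941 - 784 + 307328)/(485 - 196 + 76832)) = 450217 - (124808 - 308485/77121) = 450217 - 1*9625009283/77121 = 450217 - 9625009283/77121 = 25096175974/77121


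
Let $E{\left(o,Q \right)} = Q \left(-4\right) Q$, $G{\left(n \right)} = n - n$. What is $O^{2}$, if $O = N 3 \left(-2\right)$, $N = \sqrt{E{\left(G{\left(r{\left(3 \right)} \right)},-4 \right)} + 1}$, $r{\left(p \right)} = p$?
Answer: $-2268$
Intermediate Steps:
$G{\left(n \right)} = 0$
$E{\left(o,Q \right)} = - 4 Q^{2}$ ($E{\left(o,Q \right)} = - 4 Q Q = - 4 Q^{2}$)
$N = 3 i \sqrt{7}$ ($N = \sqrt{- 4 \left(-4\right)^{2} + 1} = \sqrt{\left(-4\right) 16 + 1} = \sqrt{-64 + 1} = \sqrt{-63} = 3 i \sqrt{7} \approx 7.9373 i$)
$O = - 18 i \sqrt{7}$ ($O = 3 i \sqrt{7} \cdot 3 \left(-2\right) = 9 i \sqrt{7} \left(-2\right) = - 18 i \sqrt{7} \approx - 47.624 i$)
$O^{2} = \left(- 18 i \sqrt{7}\right)^{2} = -2268$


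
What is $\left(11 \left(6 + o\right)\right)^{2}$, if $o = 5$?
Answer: $14641$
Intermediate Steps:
$\left(11 \left(6 + o\right)\right)^{2} = \left(11 \left(6 + 5\right)\right)^{2} = \left(11 \cdot 11\right)^{2} = 121^{2} = 14641$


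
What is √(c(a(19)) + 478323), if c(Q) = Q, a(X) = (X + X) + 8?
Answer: √478369 ≈ 691.64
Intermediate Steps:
a(X) = 8 + 2*X (a(X) = 2*X + 8 = 8 + 2*X)
√(c(a(19)) + 478323) = √((8 + 2*19) + 478323) = √((8 + 38) + 478323) = √(46 + 478323) = √478369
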